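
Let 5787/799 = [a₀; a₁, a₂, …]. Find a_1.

5787 = 7·799 + 194   →  a_0 = 7
799 = 4·194 + 23   →  a_1 = 4

4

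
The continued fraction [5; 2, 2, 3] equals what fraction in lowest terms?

92/17

Using pₖ = aₖpₖ₋₁ + pₖ₋₂ and qₖ = aₖqₖ₋₁ + qₖ₋₂:
  k=0: a=5, p=5, q=1
  k=1: a=2, p=11, q=2
  k=2: a=2, p=27, q=5
  k=3: a=3, p=92, q=17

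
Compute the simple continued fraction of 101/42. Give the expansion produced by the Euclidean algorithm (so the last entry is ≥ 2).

[2; 2, 2, 8]

101 = 2*42 + 17
42 = 2*17 + 8
17 = 2*8 + 1
8 = 8*1 + 0  (stop)
So 101/42 = [2; 2, 2, 8].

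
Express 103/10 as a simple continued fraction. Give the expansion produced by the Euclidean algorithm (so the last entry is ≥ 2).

103 = 10*10 + 3
10 = 3*3 + 1
3 = 3*1 + 0  (stop)
So 103/10 = [10; 3, 3].

[10; 3, 3]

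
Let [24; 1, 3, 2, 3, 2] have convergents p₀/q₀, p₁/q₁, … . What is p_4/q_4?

Using pₖ = aₖpₖ₋₁ + pₖ₋₂, qₖ = aₖqₖ₋₁ + qₖ₋₂ (with p₋₁=1, p₋₂=0, q₋₁=0, q₋₂=1):
  k=0: a=24, p=24, q=1
  k=1: a=1, p=25, q=1
  k=2: a=3, p=99, q=4
  k=3: a=2, p=223, q=9
  k=4: a=3, p=768, q=31

768/31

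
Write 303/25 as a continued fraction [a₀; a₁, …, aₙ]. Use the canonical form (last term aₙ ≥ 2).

[12; 8, 3]

303 = 12×25 + 3
25 = 8×3 + 1
3 = 3×1 + 0  (stop)
So 303/25 = [12; 8, 3].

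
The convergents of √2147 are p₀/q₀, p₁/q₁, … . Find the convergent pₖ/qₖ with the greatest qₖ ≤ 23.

√2147 = [46; 2, 1, 45, 1, 2, 92, …] (period length 6).
Convergents:
  p_0/q_0 = 46/1
  p_1/q_1 = 93/2
  p_2/q_2 = 139/3
  p_3/q_3 = 6348/137
q_2 = 3 ≤ 23 < 137 = q_3, so the answer is 139/3.

139/3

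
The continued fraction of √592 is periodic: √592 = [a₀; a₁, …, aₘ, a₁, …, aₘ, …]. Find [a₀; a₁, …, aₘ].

[24; 3, 48]

a₀ = ⌊√592⌋ = 24.
With m₀=0, d₀=1 and mₖ₊₁ = dₖaₖ − mₖ, dₖ₊₁ = (n − mₖ₊₁²)/dₖ, aₖ₊₁ = ⌊(a₀+mₖ₊₁)/dₖ₊₁⌋:
  k=1: m=24, d=16, a=3
  k=2: m=24, d=1, a=48
d=1 and a=2a₀=48 at k=2, so the next step gives (m, d) = (24, 16) again — its k=1 value — and the period has length 2.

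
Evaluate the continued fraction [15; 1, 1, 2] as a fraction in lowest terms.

Using pₖ = aₖpₖ₋₁ + pₖ₋₂ and qₖ = aₖqₖ₋₁ + qₖ₋₂:
  k=0: a=15, p=15, q=1
  k=1: a=1, p=16, q=1
  k=2: a=1, p=31, q=2
  k=3: a=2, p=78, q=5

78/5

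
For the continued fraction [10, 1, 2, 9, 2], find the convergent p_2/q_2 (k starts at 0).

32/3

Using pₖ = aₖpₖ₋₁ + pₖ₋₂, qₖ = aₖqₖ₋₁ + qₖ₋₂ (with p₋₁=1, p₋₂=0, q₋₁=0, q₋₂=1):
  k=0: a=10, p=10, q=1
  k=1: a=1, p=11, q=1
  k=2: a=2, p=32, q=3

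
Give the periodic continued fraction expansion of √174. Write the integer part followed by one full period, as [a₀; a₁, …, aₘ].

a₀ = ⌊√174⌋ = 13.

[13; 5, 4, 5, 26]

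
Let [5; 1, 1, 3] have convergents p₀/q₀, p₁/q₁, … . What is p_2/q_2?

11/2

Using pₖ = aₖpₖ₋₁ + pₖ₋₂, qₖ = aₖqₖ₋₁ + qₖ₋₂ (with p₋₁=1, p₋₂=0, q₋₁=0, q₋₂=1):
  k=0: a=5, p=5, q=1
  k=1: a=1, p=6, q=1
  k=2: a=1, p=11, q=2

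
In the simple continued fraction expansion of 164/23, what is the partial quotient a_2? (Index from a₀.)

1

164 = 7·23 + 3   →  a_0 = 7
23 = 7·3 + 2   →  a_1 = 7
3 = 1·2 + 1   →  a_2 = 1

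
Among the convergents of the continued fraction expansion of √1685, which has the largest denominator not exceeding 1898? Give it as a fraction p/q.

34522/841

√1685 = [41; 20, 1, 1, 20, 82, …] (period length 5).
Convergents:
  p_0/q_0 = 41/1
  p_1/q_1 = 821/20
  p_2/q_2 = 862/21
  p_3/q_3 = 1683/41
  p_4/q_4 = 34522/841
  p_5/q_5 = 2832487/69003
q_4 = 841 ≤ 1898 < 69003 = q_5, so the answer is 34522/841.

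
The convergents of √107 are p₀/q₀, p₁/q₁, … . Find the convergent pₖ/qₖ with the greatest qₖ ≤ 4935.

√107 = [10; 2, 1, 9, 1, 2, 20, …] (period length 6).
Convergents:
  p_0/q_0 = 10/1
  p_1/q_1 = 21/2
  p_2/q_2 = 31/3
  p_3/q_3 = 300/29
  p_4/q_4 = 331/32
  p_5/q_5 = 962/93
  p_6/q_6 = 19571/1892
  p_7/q_7 = 40104/3877
  p_8/q_8 = 59675/5769
q_7 = 3877 ≤ 4935 < 5769 = q_8, so the answer is 40104/3877.

40104/3877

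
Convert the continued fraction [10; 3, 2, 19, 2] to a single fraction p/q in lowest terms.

2870/279

Fold from the inside: start with 2/1.
  19 + 1/2 = 39/2
  2 + 2/39 = 80/39
  3 + 39/80 = 279/80
  10 + 80/279 = 2870/279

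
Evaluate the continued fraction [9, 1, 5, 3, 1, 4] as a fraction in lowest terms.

1171/119

Fold from the inside: start with 4/1.
  1 + 1/4 = 5/4
  3 + 4/5 = 19/5
  5 + 5/19 = 100/19
  1 + 19/100 = 119/100
  9 + 100/119 = 1171/119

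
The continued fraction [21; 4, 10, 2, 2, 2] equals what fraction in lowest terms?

10877/512

Using pₖ = aₖpₖ₋₁ + pₖ₋₂ and qₖ = aₖqₖ₋₁ + qₖ₋₂:
  k=0: a=21, p=21, q=1
  k=1: a=4, p=85, q=4
  k=2: a=10, p=871, q=41
  k=3: a=2, p=1827, q=86
  k=4: a=2, p=4525, q=213
  k=5: a=2, p=10877, q=512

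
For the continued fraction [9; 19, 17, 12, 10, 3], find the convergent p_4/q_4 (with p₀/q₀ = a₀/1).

356613/39394

Using pₖ = aₖpₖ₋₁ + pₖ₋₂, qₖ = aₖqₖ₋₁ + qₖ₋₂ (with p₋₁=1, p₋₂=0, q₋₁=0, q₋₂=1):
  k=0: a=9, p=9, q=1
  k=1: a=19, p=172, q=19
  k=2: a=17, p=2933, q=324
  k=3: a=12, p=35368, q=3907
  k=4: a=10, p=356613, q=39394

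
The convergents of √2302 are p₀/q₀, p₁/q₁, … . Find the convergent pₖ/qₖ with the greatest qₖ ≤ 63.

2303/48

√2302 = [47; 1, 46, 1, 94, …] (period length 4).
Convergents:
  p_0/q_0 = 47/1
  p_1/q_1 = 48/1
  p_2/q_2 = 2255/47
  p_3/q_3 = 2303/48
  p_4/q_4 = 218737/4559
q_3 = 48 ≤ 63 < 4559 = q_4, so the answer is 2303/48.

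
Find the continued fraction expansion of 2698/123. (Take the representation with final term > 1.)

2698 = 21×123 + 115
123 = 1×115 + 8
115 = 14×8 + 3
8 = 2×3 + 2
3 = 1×2 + 1
2 = 2×1 + 0  (stop)
So 2698/123 = [21; 1, 14, 2, 1, 2].

[21; 1, 14, 2, 1, 2]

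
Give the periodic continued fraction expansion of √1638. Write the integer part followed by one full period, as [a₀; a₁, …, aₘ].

a₀ = ⌊√1638⌋ = 40.
With m₀=0, d₀=1 and mₖ₊₁ = dₖaₖ − mₖ, dₖ₊₁ = (n − mₖ₊₁²)/dₖ, aₖ₊₁ = ⌊(a₀+mₖ₊₁)/dₖ₊₁⌋:
  k=1: m=40, d=38, a=2
  k=2: m=36, d=9, a=8
  k=3: m=36, d=38, a=2
  k=4: m=40, d=1, a=80
d=1 and a=2a₀=80 at k=4, so the next step gives (m, d) = (40, 38) again — its k=1 value — and the period has length 4.

[40; 2, 8, 2, 80]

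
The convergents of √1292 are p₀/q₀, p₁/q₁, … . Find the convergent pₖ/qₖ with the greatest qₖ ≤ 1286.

√1292 = [35; 1, 16, 1, 70, …] (period length 4).
Convergents:
  p_0/q_0 = 35/1
  p_1/q_1 = 36/1
  p_2/q_2 = 611/17
  p_3/q_3 = 647/18
  p_4/q_4 = 45901/1277
  p_5/q_5 = 46548/1295
q_4 = 1277 ≤ 1286 < 1295 = q_5, so the answer is 45901/1277.

45901/1277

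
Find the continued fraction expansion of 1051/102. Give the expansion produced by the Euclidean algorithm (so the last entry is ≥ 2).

1051 = 10*102 + 31
102 = 3*31 + 9
31 = 3*9 + 4
9 = 2*4 + 1
4 = 4*1 + 0  (stop)
So 1051/102 = [10; 3, 3, 2, 4].

[10; 3, 3, 2, 4]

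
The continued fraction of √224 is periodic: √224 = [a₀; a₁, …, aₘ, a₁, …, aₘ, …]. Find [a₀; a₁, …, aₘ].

[14; 1, 28]

a₀ = ⌊√224⌋ = 14.
With m₀=0, d₀=1 and mₖ₊₁ = dₖaₖ − mₖ, dₖ₊₁ = (n − mₖ₊₁²)/dₖ, aₖ₊₁ = ⌊(a₀+mₖ₊₁)/dₖ₊₁⌋:
  k=1: m=14, d=28, a=1
  k=2: m=14, d=1, a=28
d=1 and a=2a₀=28 at k=2, so the next step gives (m, d) = (14, 28) again — its k=1 value — and the period has length 2.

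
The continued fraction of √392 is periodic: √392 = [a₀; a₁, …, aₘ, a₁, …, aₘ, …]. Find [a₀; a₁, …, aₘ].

[19; 1, 3, 1, 38]

a₀ = ⌊√392⌋ = 19.
With m₀=0, d₀=1 and mₖ₊₁ = dₖaₖ − mₖ, dₖ₊₁ = (n − mₖ₊₁²)/dₖ, aₖ₊₁ = ⌊(a₀+mₖ₊₁)/dₖ₊₁⌋:
  k=1: m=19, d=31, a=1
  k=2: m=12, d=8, a=3
  k=3: m=12, d=31, a=1
  k=4: m=19, d=1, a=38
d=1 and a=2a₀=38 at k=4, so the next step gives (m, d) = (19, 31) again — its k=1 value — and the period has length 4.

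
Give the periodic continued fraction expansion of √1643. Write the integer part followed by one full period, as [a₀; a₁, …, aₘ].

[40; 1, 1, 6, 1, 6, 1, 1, 80]

a₀ = ⌊√1643⌋ = 40.
With m₀=0, d₀=1 and mₖ₊₁ = dₖaₖ − mₖ, dₖ₊₁ = (n − mₖ₊₁²)/dₖ, aₖ₊₁ = ⌊(a₀+mₖ₊₁)/dₖ₊₁⌋:
  k=1: m=40, d=43, a=1
  k=2: m=3, d=38, a=1
  k=3: m=35, d=11, a=6
  k=4: m=31, d=62, a=1
  k=5: m=31, d=11, a=6
  k=6: m=35, d=38, a=1
  k=7: m=3, d=43, a=1
  k=8: m=40, d=1, a=80
d=1 and a=2a₀=80 at k=8, so the next step gives (m, d) = (40, 43) again — its k=1 value — and the period has length 8.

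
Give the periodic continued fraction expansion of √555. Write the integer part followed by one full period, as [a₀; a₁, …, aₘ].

[23; 1, 1, 3, 1, 3, 1, 1, 46]

a₀ = ⌊√555⌋ = 23.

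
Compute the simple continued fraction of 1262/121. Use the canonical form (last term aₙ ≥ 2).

1262 = 10×121 + 52
121 = 2×52 + 17
52 = 3×17 + 1
17 = 17×1 + 0  (stop)
So 1262/121 = [10; 2, 3, 17].

[10; 2, 3, 17]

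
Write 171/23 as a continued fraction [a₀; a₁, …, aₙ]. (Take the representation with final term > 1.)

[7; 2, 3, 3]

171 = 7·23 + 10
23 = 2·10 + 3
10 = 3·3 + 1
3 = 3·1 + 0  (stop)
So 171/23 = [7; 2, 3, 3].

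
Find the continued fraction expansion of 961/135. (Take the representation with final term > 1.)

961 = 7×135 + 16
135 = 8×16 + 7
16 = 2×7 + 2
7 = 3×2 + 1
2 = 2×1 + 0  (stop)
So 961/135 = [7; 8, 2, 3, 2].

[7; 8, 2, 3, 2]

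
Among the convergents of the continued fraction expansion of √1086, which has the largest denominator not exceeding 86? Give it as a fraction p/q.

√1086 = [32; 1, 20, 1, 64, …] (period length 4).
Convergents:
  p_0/q_0 = 32/1
  p_1/q_1 = 33/1
  p_2/q_2 = 692/21
  p_3/q_3 = 725/22
  p_4/q_4 = 47092/1429
q_3 = 22 ≤ 86 < 1429 = q_4, so the answer is 725/22.

725/22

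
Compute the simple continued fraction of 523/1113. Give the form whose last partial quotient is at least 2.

[0; 2, 7, 1, 4, 6, 2]

523 = 0*1113 + 523
1113 = 2*523 + 67
523 = 7*67 + 54
67 = 1*54 + 13
54 = 4*13 + 2
13 = 6*2 + 1
2 = 2*1 + 0  (stop)
So 523/1113 = [0; 2, 7, 1, 4, 6, 2].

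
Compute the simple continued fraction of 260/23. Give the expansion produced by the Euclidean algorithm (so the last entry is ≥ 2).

260 = 11·23 + 7
23 = 3·7 + 2
7 = 3·2 + 1
2 = 2·1 + 0  (stop)
So 260/23 = [11; 3, 3, 2].

[11; 3, 3, 2]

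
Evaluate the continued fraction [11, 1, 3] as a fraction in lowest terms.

47/4

Using pₖ = aₖpₖ₋₁ + pₖ₋₂ and qₖ = aₖqₖ₋₁ + qₖ₋₂:
  k=0: a=11, p=11, q=1
  k=1: a=1, p=12, q=1
  k=2: a=3, p=47, q=4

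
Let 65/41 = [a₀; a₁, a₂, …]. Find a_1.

1

65 = 1·41 + 24   →  a_0 = 1
41 = 1·24 + 17   →  a_1 = 1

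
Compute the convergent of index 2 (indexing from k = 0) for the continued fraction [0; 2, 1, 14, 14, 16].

1/3

Using pₖ = aₖpₖ₋₁ + pₖ₋₂, qₖ = aₖqₖ₋₁ + qₖ₋₂ (with p₋₁=1, p₋₂=0, q₋₁=0, q₋₂=1):
  k=0: a=0, p=0, q=1
  k=1: a=2, p=1, q=2
  k=2: a=1, p=1, q=3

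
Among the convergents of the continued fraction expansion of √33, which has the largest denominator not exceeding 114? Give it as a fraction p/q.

√33 = [5; 1, 2, 1, 10, …] (period length 4).
Convergents:
  p_0/q_0 = 5/1
  p_1/q_1 = 6/1
  p_2/q_2 = 17/3
  p_3/q_3 = 23/4
  p_4/q_4 = 247/43
  p_5/q_5 = 270/47
  p_6/q_6 = 787/137
q_5 = 47 ≤ 114 < 137 = q_6, so the answer is 270/47.

270/47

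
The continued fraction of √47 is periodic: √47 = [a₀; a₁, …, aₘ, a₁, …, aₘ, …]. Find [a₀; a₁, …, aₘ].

[6; 1, 5, 1, 12]

a₀ = ⌊√47⌋ = 6.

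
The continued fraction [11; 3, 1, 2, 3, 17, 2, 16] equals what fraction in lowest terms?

244701/21712

Fold from the inside: start with 16/1.
  2 + 1/16 = 33/16
  17 + 16/33 = 577/33
  3 + 33/577 = 1764/577
  2 + 577/1764 = 4105/1764
  1 + 1764/4105 = 5869/4105
  3 + 4105/5869 = 21712/5869
  11 + 5869/21712 = 244701/21712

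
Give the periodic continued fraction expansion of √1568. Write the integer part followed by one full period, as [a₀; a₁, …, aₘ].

[39; 1, 1, 2, 19, 2, 1, 1, 78]

a₀ = ⌊√1568⌋ = 39.
With m₀=0, d₀=1 and mₖ₊₁ = dₖaₖ − mₖ, dₖ₊₁ = (n − mₖ₊₁²)/dₖ, aₖ₊₁ = ⌊(a₀+mₖ₊₁)/dₖ₊₁⌋:
  k=1: m=39, d=47, a=1
  k=2: m=8, d=32, a=1
  k=3: m=24, d=31, a=2
  k=4: m=38, d=4, a=19
  k=5: m=38, d=31, a=2
  k=6: m=24, d=32, a=1
  k=7: m=8, d=47, a=1
  k=8: m=39, d=1, a=78
d=1 and a=2a₀=78 at k=8, so the next step gives (m, d) = (39, 47) again — its k=1 value — and the period has length 8.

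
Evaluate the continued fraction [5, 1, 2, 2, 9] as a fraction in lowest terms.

Using pₖ = aₖpₖ₋₁ + pₖ₋₂ and qₖ = aₖqₖ₋₁ + qₖ₋₂:
  k=0: a=5, p=5, q=1
  k=1: a=1, p=6, q=1
  k=2: a=2, p=17, q=3
  k=3: a=2, p=40, q=7
  k=4: a=9, p=377, q=66

377/66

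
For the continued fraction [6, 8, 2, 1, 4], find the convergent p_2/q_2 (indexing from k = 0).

104/17

Using pₖ = aₖpₖ₋₁ + pₖ₋₂, qₖ = aₖqₖ₋₁ + qₖ₋₂ (with p₋₁=1, p₋₂=0, q₋₁=0, q₋₂=1):
  k=0: a=6, p=6, q=1
  k=1: a=8, p=49, q=8
  k=2: a=2, p=104, q=17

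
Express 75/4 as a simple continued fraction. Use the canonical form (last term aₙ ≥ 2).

75 = 18·4 + 3
4 = 1·3 + 1
3 = 3·1 + 0  (stop)
So 75/4 = [18; 1, 3].

[18; 1, 3]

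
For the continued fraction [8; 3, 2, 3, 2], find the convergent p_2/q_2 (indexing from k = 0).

Using pₖ = aₖpₖ₋₁ + pₖ₋₂, qₖ = aₖqₖ₋₁ + qₖ₋₂ (with p₋₁=1, p₋₂=0, q₋₁=0, q₋₂=1):
  k=0: a=8, p=8, q=1
  k=1: a=3, p=25, q=3
  k=2: a=2, p=58, q=7

58/7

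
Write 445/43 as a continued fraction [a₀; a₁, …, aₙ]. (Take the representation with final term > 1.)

445 = 10*43 + 15
43 = 2*15 + 13
15 = 1*13 + 2
13 = 6*2 + 1
2 = 2*1 + 0  (stop)
So 445/43 = [10; 2, 1, 6, 2].

[10; 2, 1, 6, 2]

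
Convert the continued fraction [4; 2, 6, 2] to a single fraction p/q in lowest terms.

125/28

Using pₖ = aₖpₖ₋₁ + pₖ₋₂ and qₖ = aₖqₖ₋₁ + qₖ₋₂:
  k=0: a=4, p=4, q=1
  k=1: a=2, p=9, q=2
  k=2: a=6, p=58, q=13
  k=3: a=2, p=125, q=28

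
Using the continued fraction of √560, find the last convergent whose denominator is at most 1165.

10081/426

√560 = [23; 1, 1, 1, 46, …] (period length 4).
Convergents:
  p_0/q_0 = 23/1
  p_1/q_1 = 24/1
  p_2/q_2 = 47/2
  p_3/q_3 = 71/3
  p_4/q_4 = 3313/140
  p_5/q_5 = 3384/143
  p_6/q_6 = 6697/283
  p_7/q_7 = 10081/426
  p_8/q_8 = 470423/19879
q_7 = 426 ≤ 1165 < 19879 = q_8, so the answer is 10081/426.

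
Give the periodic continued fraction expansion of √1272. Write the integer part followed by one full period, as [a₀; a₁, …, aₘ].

a₀ = ⌊√1272⌋ = 35.
With m₀=0, d₀=1 and mₖ₊₁ = dₖaₖ − mₖ, dₖ₊₁ = (n − mₖ₊₁²)/dₖ, aₖ₊₁ = ⌊(a₀+mₖ₊₁)/dₖ₊₁⌋:
  k=1: m=35, d=47, a=1
  k=2: m=12, d=24, a=1
  k=3: m=12, d=47, a=1
  k=4: m=35, d=1, a=70
d=1 and a=2a₀=70 at k=4, so the next step gives (m, d) = (35, 47) again — its k=1 value — and the period has length 4.

[35; 1, 1, 1, 70]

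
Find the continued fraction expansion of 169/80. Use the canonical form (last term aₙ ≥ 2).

[2; 8, 1, 8]

169 = 2·80 + 9
80 = 8·9 + 8
9 = 1·8 + 1
8 = 8·1 + 0  (stop)
So 169/80 = [2; 8, 1, 8].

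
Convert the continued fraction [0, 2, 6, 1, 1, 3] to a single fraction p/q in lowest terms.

46/99

Using pₖ = aₖpₖ₋₁ + pₖ₋₂ and qₖ = aₖqₖ₋₁ + qₖ₋₂:
  k=0: a=0, p=0, q=1
  k=1: a=2, p=1, q=2
  k=2: a=6, p=6, q=13
  k=3: a=1, p=7, q=15
  k=4: a=1, p=13, q=28
  k=5: a=3, p=46, q=99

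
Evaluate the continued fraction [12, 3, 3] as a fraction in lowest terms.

Using pₖ = aₖpₖ₋₁ + pₖ₋₂ and qₖ = aₖqₖ₋₁ + qₖ₋₂:
  k=0: a=12, p=12, q=1
  k=1: a=3, p=37, q=3
  k=2: a=3, p=123, q=10

123/10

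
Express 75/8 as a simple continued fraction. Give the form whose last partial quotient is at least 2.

[9; 2, 1, 2]

75 = 9×8 + 3
8 = 2×3 + 2
3 = 1×2 + 1
2 = 2×1 + 0  (stop)
So 75/8 = [9; 2, 1, 2].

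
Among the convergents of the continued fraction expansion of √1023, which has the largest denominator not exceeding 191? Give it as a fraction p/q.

√1023 = [31; 1, 62, …] (period length 2).
Convergents:
  p_0/q_0 = 31/1
  p_1/q_1 = 32/1
  p_2/q_2 = 2015/63
  p_3/q_3 = 2047/64
  p_4/q_4 = 128929/4031
q_3 = 64 ≤ 191 < 4031 = q_4, so the answer is 2047/64.

2047/64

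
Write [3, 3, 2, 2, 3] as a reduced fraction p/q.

191/58

Fold from the inside: start with 3/1.
  2 + 1/3 = 7/3
  2 + 3/7 = 17/7
  3 + 7/17 = 58/17
  3 + 17/58 = 191/58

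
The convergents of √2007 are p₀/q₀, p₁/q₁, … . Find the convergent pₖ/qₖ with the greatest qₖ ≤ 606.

√2007 = [44; 1, 3, 1, 88, …] (period length 4).
Convergents:
  p_0/q_0 = 44/1
  p_1/q_1 = 45/1
  p_2/q_2 = 179/4
  p_3/q_3 = 224/5
  p_4/q_4 = 19891/444
  p_5/q_5 = 20115/449
  p_6/q_6 = 80236/1791
q_5 = 449 ≤ 606 < 1791 = q_6, so the answer is 20115/449.

20115/449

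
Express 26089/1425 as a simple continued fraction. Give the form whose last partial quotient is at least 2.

26089 = 18×1425 + 439
1425 = 3×439 + 108
439 = 4×108 + 7
108 = 15×7 + 3
7 = 2×3 + 1
3 = 3×1 + 0  (stop)
So 26089/1425 = [18; 3, 4, 15, 2, 3].

[18; 3, 4, 15, 2, 3]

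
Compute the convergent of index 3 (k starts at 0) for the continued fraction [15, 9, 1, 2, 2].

Using pₖ = aₖpₖ₋₁ + pₖ₋₂, qₖ = aₖqₖ₋₁ + qₖ₋₂ (with p₋₁=1, p₋₂=0, q₋₁=0, q₋₂=1):
  k=0: a=15, p=15, q=1
  k=1: a=9, p=136, q=9
  k=2: a=1, p=151, q=10
  k=3: a=2, p=438, q=29

438/29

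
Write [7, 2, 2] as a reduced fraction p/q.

Fold from the inside: start with 2/1.
  2 + 1/2 = 5/2
  7 + 2/5 = 37/5

37/5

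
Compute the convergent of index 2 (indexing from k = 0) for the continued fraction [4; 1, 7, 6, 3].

Using pₖ = aₖpₖ₋₁ + pₖ₋₂, qₖ = aₖqₖ₋₁ + qₖ₋₂ (with p₋₁=1, p₋₂=0, q₋₁=0, q₋₂=1):
  k=0: a=4, p=4, q=1
  k=1: a=1, p=5, q=1
  k=2: a=7, p=39, q=8

39/8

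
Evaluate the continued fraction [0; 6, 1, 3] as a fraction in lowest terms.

4/27

Using pₖ = aₖpₖ₋₁ + pₖ₋₂ and qₖ = aₖqₖ₋₁ + qₖ₋₂:
  k=0: a=0, p=0, q=1
  k=1: a=6, p=1, q=6
  k=2: a=1, p=1, q=7
  k=3: a=3, p=4, q=27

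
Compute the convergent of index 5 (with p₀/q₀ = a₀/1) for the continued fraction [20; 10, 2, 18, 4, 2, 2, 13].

Using pₖ = aₖpₖ₋₁ + pₖ₋₂, qₖ = aₖqₖ₋₁ + qₖ₋₂ (with p₋₁=1, p₋₂=0, q₋₁=0, q₋₂=1):
  k=0: a=20, p=20, q=1
  k=1: a=10, p=201, q=10
  k=2: a=2, p=422, q=21
  k=3: a=18, p=7797, q=388
  k=4: a=4, p=31610, q=1573
  k=5: a=2, p=71017, q=3534

71017/3534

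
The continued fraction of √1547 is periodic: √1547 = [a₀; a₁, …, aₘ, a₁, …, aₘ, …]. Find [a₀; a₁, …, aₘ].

a₀ = ⌊√1547⌋ = 39.
With m₀=0, d₀=1 and mₖ₊₁ = dₖaₖ − mₖ, dₖ₊₁ = (n − mₖ₊₁²)/dₖ, aₖ₊₁ = ⌊(a₀+mₖ₊₁)/dₖ₊₁⌋:
  k=1: m=39, d=26, a=3
  k=2: m=39, d=1, a=78
d=1 and a=2a₀=78 at k=2, so the next step gives (m, d) = (39, 26) again — its k=1 value — and the period has length 2.

[39; 3, 78]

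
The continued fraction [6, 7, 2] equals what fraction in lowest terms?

92/15

Fold from the inside: start with 2/1.
  7 + 1/2 = 15/2
  6 + 2/15 = 92/15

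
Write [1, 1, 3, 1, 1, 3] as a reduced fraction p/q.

Using pₖ = aₖpₖ₋₁ + pₖ₋₂ and qₖ = aₖqₖ₋₁ + qₖ₋₂:
  k=0: a=1, p=1, q=1
  k=1: a=1, p=2, q=1
  k=2: a=3, p=7, q=4
  k=3: a=1, p=9, q=5
  k=4: a=1, p=16, q=9
  k=5: a=3, p=57, q=32

57/32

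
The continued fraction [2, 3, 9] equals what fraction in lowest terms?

Using pₖ = aₖpₖ₋₁ + pₖ₋₂ and qₖ = aₖqₖ₋₁ + qₖ₋₂:
  k=0: a=2, p=2, q=1
  k=1: a=3, p=7, q=3
  k=2: a=9, p=65, q=28

65/28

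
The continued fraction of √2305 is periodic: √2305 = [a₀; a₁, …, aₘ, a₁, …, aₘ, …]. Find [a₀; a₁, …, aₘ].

a₀ = ⌊√2305⌋ = 48.
With m₀=0, d₀=1 and mₖ₊₁ = dₖaₖ − mₖ, dₖ₊₁ = (n − mₖ₊₁²)/dₖ, aₖ₊₁ = ⌊(a₀+mₖ₊₁)/dₖ₊₁⌋:
  k=1: m=48, d=1, a=96
d=1 and a=2a₀=96 at k=1, so the next step gives (m, d) = (48, 1) again — its k=1 value — and the period has length 1.

[48; 96]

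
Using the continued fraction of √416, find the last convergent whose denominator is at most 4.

61/3

√416 = [20; 2, 1, 1, 9, 1, 1, 2, 40, …] (period length 8).
Convergents:
  p_0/q_0 = 20/1
  p_1/q_1 = 41/2
  p_2/q_2 = 61/3
  p_3/q_3 = 102/5
q_2 = 3 ≤ 4 < 5 = q_3, so the answer is 61/3.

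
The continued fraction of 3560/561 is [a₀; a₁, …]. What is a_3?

8

3560 = 6·561 + 194   →  a_0 = 6
561 = 2·194 + 173   →  a_1 = 2
194 = 1·173 + 21   →  a_2 = 1
173 = 8·21 + 5   →  a_3 = 8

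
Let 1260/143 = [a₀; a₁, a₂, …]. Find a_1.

1260 = 8·143 + 116   →  a_0 = 8
143 = 1·116 + 27   →  a_1 = 1

1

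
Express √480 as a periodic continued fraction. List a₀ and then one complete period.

[21; 1, 9, 1, 42]

a₀ = ⌊√480⌋ = 21.
With m₀=0, d₀=1 and mₖ₊₁ = dₖaₖ − mₖ, dₖ₊₁ = (n − mₖ₊₁²)/dₖ, aₖ₊₁ = ⌊(a₀+mₖ₊₁)/dₖ₊₁⌋:
  k=1: m=21, d=39, a=1
  k=2: m=18, d=4, a=9
  k=3: m=18, d=39, a=1
  k=4: m=21, d=1, a=42
d=1 and a=2a₀=42 at k=4, so the next step gives (m, d) = (21, 39) again — its k=1 value — and the period has length 4.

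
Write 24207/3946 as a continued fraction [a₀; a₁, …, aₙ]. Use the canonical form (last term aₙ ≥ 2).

[6; 7, 2, 3, 7, 3, 3]

24207 = 6×3946 + 531
3946 = 7×531 + 229
531 = 2×229 + 73
229 = 3×73 + 10
73 = 7×10 + 3
10 = 3×3 + 1
3 = 3×1 + 0  (stop)
So 24207/3946 = [6; 7, 2, 3, 7, 3, 3].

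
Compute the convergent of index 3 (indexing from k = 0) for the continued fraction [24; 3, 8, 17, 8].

10409/428

Using pₖ = aₖpₖ₋₁ + pₖ₋₂, qₖ = aₖqₖ₋₁ + qₖ₋₂ (with p₋₁=1, p₋₂=0, q₋₁=0, q₋₂=1):
  k=0: a=24, p=24, q=1
  k=1: a=3, p=73, q=3
  k=2: a=8, p=608, q=25
  k=3: a=17, p=10409, q=428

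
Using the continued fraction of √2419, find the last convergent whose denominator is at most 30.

541/11

√2419 = [49; 5, 2, 5, 98, …] (period length 4).
Convergents:
  p_0/q_0 = 49/1
  p_1/q_1 = 246/5
  p_2/q_2 = 541/11
  p_3/q_3 = 2951/60
q_2 = 11 ≤ 30 < 60 = q_3, so the answer is 541/11.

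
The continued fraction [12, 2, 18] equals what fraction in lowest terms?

Using pₖ = aₖpₖ₋₁ + pₖ₋₂ and qₖ = aₖqₖ₋₁ + qₖ₋₂:
  k=0: a=12, p=12, q=1
  k=1: a=2, p=25, q=2
  k=2: a=18, p=462, q=37

462/37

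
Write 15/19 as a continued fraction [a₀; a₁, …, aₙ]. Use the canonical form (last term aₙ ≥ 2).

15 = 0×19 + 15
19 = 1×15 + 4
15 = 3×4 + 3
4 = 1×3 + 1
3 = 3×1 + 0  (stop)
So 15/19 = [0; 1, 3, 1, 3].

[0; 1, 3, 1, 3]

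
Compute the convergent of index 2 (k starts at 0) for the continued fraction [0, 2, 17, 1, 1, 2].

Using pₖ = aₖpₖ₋₁ + pₖ₋₂, qₖ = aₖqₖ₋₁ + qₖ₋₂ (with p₋₁=1, p₋₂=0, q₋₁=0, q₋₂=1):
  k=0: a=0, p=0, q=1
  k=1: a=2, p=1, q=2
  k=2: a=17, p=17, q=35

17/35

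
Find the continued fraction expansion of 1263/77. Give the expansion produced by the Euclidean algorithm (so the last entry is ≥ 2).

1263 = 16*77 + 31
77 = 2*31 + 15
31 = 2*15 + 1
15 = 15*1 + 0  (stop)
So 1263/77 = [16; 2, 2, 15].

[16; 2, 2, 15]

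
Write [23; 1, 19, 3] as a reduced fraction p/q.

1461/61

Using pₖ = aₖpₖ₋₁ + pₖ₋₂ and qₖ = aₖqₖ₋₁ + qₖ₋₂:
  k=0: a=23, p=23, q=1
  k=1: a=1, p=24, q=1
  k=2: a=19, p=479, q=20
  k=3: a=3, p=1461, q=61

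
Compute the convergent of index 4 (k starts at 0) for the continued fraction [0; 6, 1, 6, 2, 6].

Using pₖ = aₖpₖ₋₁ + pₖ₋₂, qₖ = aₖqₖ₋₁ + qₖ₋₂ (with p₋₁=1, p₋₂=0, q₋₁=0, q₋₂=1):
  k=0: a=0, p=0, q=1
  k=1: a=6, p=1, q=6
  k=2: a=1, p=1, q=7
  k=3: a=6, p=7, q=48
  k=4: a=2, p=15, q=103

15/103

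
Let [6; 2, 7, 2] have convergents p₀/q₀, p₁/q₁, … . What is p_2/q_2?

Using pₖ = aₖpₖ₋₁ + pₖ₋₂, qₖ = aₖqₖ₋₁ + qₖ₋₂ (with p₋₁=1, p₋₂=0, q₋₁=0, q₋₂=1):
  k=0: a=6, p=6, q=1
  k=1: a=2, p=13, q=2
  k=2: a=7, p=97, q=15

97/15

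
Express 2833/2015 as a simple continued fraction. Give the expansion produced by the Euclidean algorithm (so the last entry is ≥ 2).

[1; 2, 2, 6, 3, 6, 3]

2833 = 1×2015 + 818
2015 = 2×818 + 379
818 = 2×379 + 60
379 = 6×60 + 19
60 = 3×19 + 3
19 = 6×3 + 1
3 = 3×1 + 0  (stop)
So 2833/2015 = [1; 2, 2, 6, 3, 6, 3].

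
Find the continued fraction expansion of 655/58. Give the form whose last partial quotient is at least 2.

[11; 3, 2, 2, 3]

655 = 11×58 + 17
58 = 3×17 + 7
17 = 2×7 + 3
7 = 2×3 + 1
3 = 3×1 + 0  (stop)
So 655/58 = [11; 3, 2, 2, 3].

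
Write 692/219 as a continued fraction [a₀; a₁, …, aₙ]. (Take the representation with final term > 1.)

[3; 6, 3, 1, 8]

692 = 3*219 + 35
219 = 6*35 + 9
35 = 3*9 + 8
9 = 1*8 + 1
8 = 8*1 + 0  (stop)
So 692/219 = [3; 6, 3, 1, 8].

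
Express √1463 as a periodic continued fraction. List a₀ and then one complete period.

a₀ = ⌊√1463⌋ = 38.

[38; 4, 76]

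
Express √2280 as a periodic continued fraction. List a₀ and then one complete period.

a₀ = ⌊√2280⌋ = 47.

[47; 1, 2, 1, 94]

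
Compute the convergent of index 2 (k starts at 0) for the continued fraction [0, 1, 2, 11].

Using pₖ = aₖpₖ₋₁ + pₖ₋₂, qₖ = aₖqₖ₋₁ + qₖ₋₂ (with p₋₁=1, p₋₂=0, q₋₁=0, q₋₂=1):
  k=0: a=0, p=0, q=1
  k=1: a=1, p=1, q=1
  k=2: a=2, p=2, q=3

2/3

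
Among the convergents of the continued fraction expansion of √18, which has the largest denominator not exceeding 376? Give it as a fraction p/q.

√18 = [4; 4, 8, …] (period length 2).
Convergents:
  p_0/q_0 = 4/1
  p_1/q_1 = 17/4
  p_2/q_2 = 140/33
  p_3/q_3 = 577/136
  p_4/q_4 = 4756/1121
q_3 = 136 ≤ 376 < 1121 = q_4, so the answer is 577/136.

577/136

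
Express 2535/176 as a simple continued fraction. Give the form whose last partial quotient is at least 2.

2535 = 14×176 + 71
176 = 2×71 + 34
71 = 2×34 + 3
34 = 11×3 + 1
3 = 3×1 + 0  (stop)
So 2535/176 = [14; 2, 2, 11, 3].

[14; 2, 2, 11, 3]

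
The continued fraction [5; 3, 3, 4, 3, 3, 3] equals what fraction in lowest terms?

Using pₖ = aₖpₖ₋₁ + pₖ₋₂ and qₖ = aₖqₖ₋₁ + qₖ₋₂:
  k=0: a=5, p=5, q=1
  k=1: a=3, p=16, q=3
  k=2: a=3, p=53, q=10
  k=3: a=4, p=228, q=43
  k=4: a=3, p=737, q=139
  k=5: a=3, p=2439, q=460
  k=6: a=3, p=8054, q=1519

8054/1519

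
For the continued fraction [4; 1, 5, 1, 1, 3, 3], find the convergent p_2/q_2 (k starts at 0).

Using pₖ = aₖpₖ₋₁ + pₖ₋₂, qₖ = aₖqₖ₋₁ + qₖ₋₂ (with p₋₁=1, p₋₂=0, q₋₁=0, q₋₂=1):
  k=0: a=4, p=4, q=1
  k=1: a=1, p=5, q=1
  k=2: a=5, p=29, q=6

29/6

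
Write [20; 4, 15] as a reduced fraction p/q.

1235/61

Using pₖ = aₖpₖ₋₁ + pₖ₋₂ and qₖ = aₖqₖ₋₁ + qₖ₋₂:
  k=0: a=20, p=20, q=1
  k=1: a=4, p=81, q=4
  k=2: a=15, p=1235, q=61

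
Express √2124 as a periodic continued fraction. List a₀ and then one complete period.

a₀ = ⌊√2124⌋ = 46.

[46; 11, 1, 1, 22, 1, 1, 11, 92]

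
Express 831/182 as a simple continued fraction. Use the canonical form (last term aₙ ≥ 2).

831 = 4×182 + 103
182 = 1×103 + 79
103 = 1×79 + 24
79 = 3×24 + 7
24 = 3×7 + 3
7 = 2×3 + 1
3 = 3×1 + 0  (stop)
So 831/182 = [4; 1, 1, 3, 3, 2, 3].

[4; 1, 1, 3, 3, 2, 3]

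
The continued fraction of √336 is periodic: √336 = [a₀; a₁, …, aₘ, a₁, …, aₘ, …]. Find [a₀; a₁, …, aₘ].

a₀ = ⌊√336⌋ = 18.
With m₀=0, d₀=1 and mₖ₊₁ = dₖaₖ − mₖ, dₖ₊₁ = (n − mₖ₊₁²)/dₖ, aₖ₊₁ = ⌊(a₀+mₖ₊₁)/dₖ₊₁⌋:
  k=1: m=18, d=12, a=3
  k=2: m=18, d=1, a=36
d=1 and a=2a₀=36 at k=2, so the next step gives (m, d) = (18, 12) again — its k=1 value — and the period has length 2.

[18; 3, 36]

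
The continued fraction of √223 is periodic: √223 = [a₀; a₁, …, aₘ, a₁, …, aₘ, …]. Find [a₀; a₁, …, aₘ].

a₀ = ⌊√223⌋ = 14.
With m₀=0, d₀=1 and mₖ₊₁ = dₖaₖ − mₖ, dₖ₊₁ = (n − mₖ₊₁²)/dₖ, aₖ₊₁ = ⌊(a₀+mₖ₊₁)/dₖ₊₁⌋:
  k=1: m=14, d=27, a=1
  k=2: m=13, d=2, a=13
  k=3: m=13, d=27, a=1
  k=4: m=14, d=1, a=28
d=1 and a=2a₀=28 at k=4, so the next step gives (m, d) = (14, 27) again — its k=1 value — and the period has length 4.

[14; 1, 13, 1, 28]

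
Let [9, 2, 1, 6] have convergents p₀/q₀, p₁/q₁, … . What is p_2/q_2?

Using pₖ = aₖpₖ₋₁ + pₖ₋₂, qₖ = aₖqₖ₋₁ + qₖ₋₂ (with p₋₁=1, p₋₂=0, q₋₁=0, q₋₂=1):
  k=0: a=9, p=9, q=1
  k=1: a=2, p=19, q=2
  k=2: a=1, p=28, q=3

28/3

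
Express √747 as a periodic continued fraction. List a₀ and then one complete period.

a₀ = ⌊√747⌋ = 27.
With m₀=0, d₀=1 and mₖ₊₁ = dₖaₖ − mₖ, dₖ₊₁ = (n − mₖ₊₁²)/dₖ, aₖ₊₁ = ⌊(a₀+mₖ₊₁)/dₖ₊₁⌋:
  k=1: m=27, d=18, a=3
  k=2: m=27, d=1, a=54
d=1 and a=2a₀=54 at k=2, so the next step gives (m, d) = (27, 18) again — its k=1 value — and the period has length 2.

[27; 3, 54]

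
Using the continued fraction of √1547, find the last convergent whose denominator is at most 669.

√1547 = [39; 3, 78, …] (period length 2).
Convergents:
  p_0/q_0 = 39/1
  p_1/q_1 = 118/3
  p_2/q_2 = 9243/235
  p_3/q_3 = 27847/708
q_2 = 235 ≤ 669 < 708 = q_3, so the answer is 9243/235.

9243/235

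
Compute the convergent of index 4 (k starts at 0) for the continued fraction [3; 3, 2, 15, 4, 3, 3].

Using pₖ = aₖpₖ₋₁ + pₖ₋₂, qₖ = aₖqₖ₋₁ + qₖ₋₂ (with p₋₁=1, p₋₂=0, q₋₁=0, q₋₂=1):
  k=0: a=3, p=3, q=1
  k=1: a=3, p=10, q=3
  k=2: a=2, p=23, q=7
  k=3: a=15, p=355, q=108
  k=4: a=4, p=1443, q=439

1443/439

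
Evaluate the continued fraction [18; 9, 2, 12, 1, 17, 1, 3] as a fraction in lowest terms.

346249/19124

Fold from the inside: start with 3/1.
  1 + 1/3 = 4/3
  17 + 3/4 = 71/4
  1 + 4/71 = 75/71
  12 + 71/75 = 971/75
  2 + 75/971 = 2017/971
  9 + 971/2017 = 19124/2017
  18 + 2017/19124 = 346249/19124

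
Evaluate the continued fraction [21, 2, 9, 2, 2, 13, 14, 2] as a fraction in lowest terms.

830665/38681

Using pₖ = aₖpₖ₋₁ + pₖ₋₂ and qₖ = aₖqₖ₋₁ + qₖ₋₂:
  k=0: a=21, p=21, q=1
  k=1: a=2, p=43, q=2
  k=2: a=9, p=408, q=19
  k=3: a=2, p=859, q=40
  k=4: a=2, p=2126, q=99
  k=5: a=13, p=28497, q=1327
  k=6: a=14, p=401084, q=18677
  k=7: a=2, p=830665, q=38681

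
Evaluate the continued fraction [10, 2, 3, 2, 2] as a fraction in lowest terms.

407/39

Fold from the inside: start with 2/1.
  2 + 1/2 = 5/2
  3 + 2/5 = 17/5
  2 + 5/17 = 39/17
  10 + 17/39 = 407/39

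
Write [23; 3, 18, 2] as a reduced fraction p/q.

2636/113

Using pₖ = aₖpₖ₋₁ + pₖ₋₂ and qₖ = aₖqₖ₋₁ + qₖ₋₂:
  k=0: a=23, p=23, q=1
  k=1: a=3, p=70, q=3
  k=2: a=18, p=1283, q=55
  k=3: a=2, p=2636, q=113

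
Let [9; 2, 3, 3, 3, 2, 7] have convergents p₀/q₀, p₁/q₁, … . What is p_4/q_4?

717/76

Using pₖ = aₖpₖ₋₁ + pₖ₋₂, qₖ = aₖqₖ₋₁ + qₖ₋₂ (with p₋₁=1, p₋₂=0, q₋₁=0, q₋₂=1):
  k=0: a=9, p=9, q=1
  k=1: a=2, p=19, q=2
  k=2: a=3, p=66, q=7
  k=3: a=3, p=217, q=23
  k=4: a=3, p=717, q=76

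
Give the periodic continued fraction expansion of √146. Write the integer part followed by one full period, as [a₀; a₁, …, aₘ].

a₀ = ⌊√146⌋ = 12.

[12; 12, 24]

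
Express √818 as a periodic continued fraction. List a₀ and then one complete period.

[28; 1, 1, 1, 1, 56]

a₀ = ⌊√818⌋ = 28.
With m₀=0, d₀=1 and mₖ₊₁ = dₖaₖ − mₖ, dₖ₊₁ = (n − mₖ₊₁²)/dₖ, aₖ₊₁ = ⌊(a₀+mₖ₊₁)/dₖ₊₁⌋:
  k=1: m=28, d=34, a=1
  k=2: m=6, d=23, a=1
  k=3: m=17, d=23, a=1
  k=4: m=6, d=34, a=1
  k=5: m=28, d=1, a=56
d=1 and a=2a₀=56 at k=5, so the next step gives (m, d) = (28, 34) again — its k=1 value — and the period has length 5.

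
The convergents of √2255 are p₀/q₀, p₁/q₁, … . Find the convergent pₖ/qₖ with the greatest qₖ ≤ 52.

√2255 = [47; 2, 18, 2, 94, …] (period length 4).
Convergents:
  p_0/q_0 = 47/1
  p_1/q_1 = 95/2
  p_2/q_2 = 1757/37
  p_3/q_3 = 3609/76
q_2 = 37 ≤ 52 < 76 = q_3, so the answer is 1757/37.

1757/37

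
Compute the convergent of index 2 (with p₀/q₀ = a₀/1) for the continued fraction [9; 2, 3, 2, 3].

Using pₖ = aₖpₖ₋₁ + pₖ₋₂, qₖ = aₖqₖ₋₁ + qₖ₋₂ (with p₋₁=1, p₋₂=0, q₋₁=0, q₋₂=1):
  k=0: a=9, p=9, q=1
  k=1: a=2, p=19, q=2
  k=2: a=3, p=66, q=7

66/7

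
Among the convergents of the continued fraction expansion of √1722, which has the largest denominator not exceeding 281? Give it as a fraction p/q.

√1722 = [41; 2, 82, …] (period length 2).
Convergents:
  p_0/q_0 = 41/1
  p_1/q_1 = 83/2
  p_2/q_2 = 6847/165
  p_3/q_3 = 13777/332
q_2 = 165 ≤ 281 < 332 = q_3, so the answer is 6847/165.

6847/165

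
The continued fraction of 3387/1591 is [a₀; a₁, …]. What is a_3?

3387 = 2·1591 + 205   →  a_0 = 2
1591 = 7·205 + 156   →  a_1 = 7
205 = 1·156 + 49   →  a_2 = 1
156 = 3·49 + 9   →  a_3 = 3

3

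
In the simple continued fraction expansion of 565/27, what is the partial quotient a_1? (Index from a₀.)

1

565 = 20·27 + 25   →  a_0 = 20
27 = 1·25 + 2   →  a_1 = 1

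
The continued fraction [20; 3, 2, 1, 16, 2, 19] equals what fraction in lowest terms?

Fold from the inside: start with 19/1.
  2 + 1/19 = 39/19
  16 + 19/39 = 643/39
  1 + 39/643 = 682/643
  2 + 643/682 = 2007/682
  3 + 682/2007 = 6703/2007
  20 + 2007/6703 = 136067/6703

136067/6703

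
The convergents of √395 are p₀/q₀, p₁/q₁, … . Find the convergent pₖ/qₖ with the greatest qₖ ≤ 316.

6181/311

√395 = [19; 1, 6, 1, 38, …] (period length 4).
Convergents:
  p_0/q_0 = 19/1
  p_1/q_1 = 20/1
  p_2/q_2 = 139/7
  p_3/q_3 = 159/8
  p_4/q_4 = 6181/311
  p_5/q_5 = 6340/319
q_4 = 311 ≤ 316 < 319 = q_5, so the answer is 6181/311.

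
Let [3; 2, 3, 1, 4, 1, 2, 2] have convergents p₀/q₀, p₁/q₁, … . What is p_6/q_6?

Using pₖ = aₖpₖ₋₁ + pₖ₋₂, qₖ = aₖqₖ₋₁ + qₖ₋₂ (with p₋₁=1, p₋₂=0, q₋₁=0, q₋₂=1):
  k=0: a=3, p=3, q=1
  k=1: a=2, p=7, q=2
  k=2: a=3, p=24, q=7
  k=3: a=1, p=31, q=9
  k=4: a=4, p=148, q=43
  k=5: a=1, p=179, q=52
  k=6: a=2, p=506, q=147

506/147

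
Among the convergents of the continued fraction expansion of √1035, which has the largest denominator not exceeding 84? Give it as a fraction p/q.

√1035 = [32; 5, 1, 5, 64, …] (period length 4).
Convergents:
  p_0/q_0 = 32/1
  p_1/q_1 = 161/5
  p_2/q_2 = 193/6
  p_3/q_3 = 1126/35
  p_4/q_4 = 72257/2246
q_3 = 35 ≤ 84 < 2246 = q_4, so the answer is 1126/35.

1126/35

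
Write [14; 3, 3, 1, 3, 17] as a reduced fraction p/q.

Using pₖ = aₖpₖ₋₁ + pₖ₋₂ and qₖ = aₖqₖ₋₁ + qₖ₋₂:
  k=0: a=14, p=14, q=1
  k=1: a=3, p=43, q=3
  k=2: a=3, p=143, q=10
  k=3: a=1, p=186, q=13
  k=4: a=3, p=701, q=49
  k=5: a=17, p=12103, q=846

12103/846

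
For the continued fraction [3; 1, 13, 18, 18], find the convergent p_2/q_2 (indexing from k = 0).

Using pₖ = aₖpₖ₋₁ + pₖ₋₂, qₖ = aₖqₖ₋₁ + qₖ₋₂ (with p₋₁=1, p₋₂=0, q₋₁=0, q₋₂=1):
  k=0: a=3, p=3, q=1
  k=1: a=1, p=4, q=1
  k=2: a=13, p=55, q=14

55/14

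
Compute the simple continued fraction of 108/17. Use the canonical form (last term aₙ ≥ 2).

108 = 6*17 + 6
17 = 2*6 + 5
6 = 1*5 + 1
5 = 5*1 + 0  (stop)
So 108/17 = [6; 2, 1, 5].

[6; 2, 1, 5]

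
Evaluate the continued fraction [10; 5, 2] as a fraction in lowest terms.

112/11

Using pₖ = aₖpₖ₋₁ + pₖ₋₂ and qₖ = aₖqₖ₋₁ + qₖ₋₂:
  k=0: a=10, p=10, q=1
  k=1: a=5, p=51, q=5
  k=2: a=2, p=112, q=11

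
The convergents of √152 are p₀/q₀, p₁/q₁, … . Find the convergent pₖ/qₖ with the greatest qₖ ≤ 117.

900/73

√152 = [12; 3, 24, …] (period length 2).
Convergents:
  p_0/q_0 = 12/1
  p_1/q_1 = 37/3
  p_2/q_2 = 900/73
  p_3/q_3 = 2737/222
q_2 = 73 ≤ 117 < 222 = q_3, so the answer is 900/73.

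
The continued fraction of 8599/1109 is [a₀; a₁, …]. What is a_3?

16

8599 = 7·1109 + 836   →  a_0 = 7
1109 = 1·836 + 273   →  a_1 = 1
836 = 3·273 + 17   →  a_2 = 3
273 = 16·17 + 1   →  a_3 = 16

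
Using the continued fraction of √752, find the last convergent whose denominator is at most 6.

137/5

√752 = [27; 2, 2, 1, 2, 1, 2, 2, 54, …] (period length 8).
Convergents:
  p_0/q_0 = 27/1
  p_1/q_1 = 55/2
  p_2/q_2 = 137/5
  p_3/q_3 = 192/7
q_2 = 5 ≤ 6 < 7 = q_3, so the answer is 137/5.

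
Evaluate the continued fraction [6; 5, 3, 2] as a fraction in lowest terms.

Fold from the inside: start with 2/1.
  3 + 1/2 = 7/2
  5 + 2/7 = 37/7
  6 + 7/37 = 229/37

229/37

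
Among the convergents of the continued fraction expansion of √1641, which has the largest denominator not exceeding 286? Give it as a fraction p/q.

√1641 = [40; 1, 1, 26, 1, 1, 80, …] (period length 6).
Convergents:
  p_0/q_0 = 40/1
  p_1/q_1 = 41/1
  p_2/q_2 = 81/2
  p_3/q_3 = 2147/53
  p_4/q_4 = 2228/55
  p_5/q_5 = 4375/108
  p_6/q_6 = 352228/8695
q_5 = 108 ≤ 286 < 8695 = q_6, so the answer is 4375/108.

4375/108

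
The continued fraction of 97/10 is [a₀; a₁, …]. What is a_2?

2

97 = 9·10 + 7   →  a_0 = 9
10 = 1·7 + 3   →  a_1 = 1
7 = 2·3 + 1   →  a_2 = 2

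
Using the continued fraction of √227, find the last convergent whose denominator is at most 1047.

6795/451

√227 = [15; 15, 30, …] (period length 2).
Convergents:
  p_0/q_0 = 15/1
  p_1/q_1 = 226/15
  p_2/q_2 = 6795/451
  p_3/q_3 = 102151/6780
q_2 = 451 ≤ 1047 < 6780 = q_3, so the answer is 6795/451.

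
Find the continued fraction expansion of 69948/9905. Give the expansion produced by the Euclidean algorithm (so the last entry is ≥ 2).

[7; 16, 6, 3, 7, 1, 3]

69948 = 7*9905 + 613
9905 = 16*613 + 97
613 = 6*97 + 31
97 = 3*31 + 4
31 = 7*4 + 3
4 = 1*3 + 1
3 = 3*1 + 0  (stop)
So 69948/9905 = [7; 16, 6, 3, 7, 1, 3].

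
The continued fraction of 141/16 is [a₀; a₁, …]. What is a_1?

141 = 8·16 + 13   →  a_0 = 8
16 = 1·13 + 3   →  a_1 = 1

1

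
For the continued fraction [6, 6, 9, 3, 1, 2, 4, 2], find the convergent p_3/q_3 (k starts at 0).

1054/171

Using pₖ = aₖpₖ₋₁ + pₖ₋₂, qₖ = aₖqₖ₋₁ + qₖ₋₂ (with p₋₁=1, p₋₂=0, q₋₁=0, q₋₂=1):
  k=0: a=6, p=6, q=1
  k=1: a=6, p=37, q=6
  k=2: a=9, p=339, q=55
  k=3: a=3, p=1054, q=171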